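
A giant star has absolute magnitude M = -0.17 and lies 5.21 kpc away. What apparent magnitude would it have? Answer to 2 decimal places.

m ≈ 13.41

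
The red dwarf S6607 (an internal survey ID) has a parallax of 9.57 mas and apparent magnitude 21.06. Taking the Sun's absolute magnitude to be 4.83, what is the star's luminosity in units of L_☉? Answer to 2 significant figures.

d = 1/p = 1000/9.57 mas = 104.5 pc
M = m − 5 log₁₀ d + 5 = 21.06 − 5·2.0191 + 5 = 15.965
M − M_☉ = 15.965 − 4.83 = 11.135
L/L_☉ = 10^(−0.4 × 11.135) = 3.517×10^-5

L/L_☉ ≈ 3.5×10^-5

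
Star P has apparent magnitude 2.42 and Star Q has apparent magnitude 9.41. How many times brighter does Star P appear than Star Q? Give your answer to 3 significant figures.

Magnitude difference = -6.99
Flux ratio = 10^(−0.4 Δm) = 10^(−0.4 × -6.99) = 10^2.796 = 625.2

625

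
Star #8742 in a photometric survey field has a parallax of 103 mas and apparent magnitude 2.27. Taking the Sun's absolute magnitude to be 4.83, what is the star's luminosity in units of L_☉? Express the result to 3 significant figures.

L/L_☉ ≈ 9.96

d = 1/p = 1000/103 mas = 9.709 pc
M = m − 5 log₁₀ d + 5 = 2.27 − 5·0.9872 + 5 = 2.334
M − M_☉ = 2.334 − 4.83 = -2.496
L/L_☉ = 10^(−0.4 × -2.496) = 9.962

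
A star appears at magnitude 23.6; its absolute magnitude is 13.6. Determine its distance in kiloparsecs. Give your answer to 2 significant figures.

d ≈ 1.0 kpc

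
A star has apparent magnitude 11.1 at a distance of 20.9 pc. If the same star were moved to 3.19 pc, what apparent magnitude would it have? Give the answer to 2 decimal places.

m ≈ 7.02

Flux ∝ 1/d², so Δm = 5 log₁₀(d₂/d₁) = 5 log₁₀(3.19/20.9) = -4.082
m₂ = m₁ + Δm = 11.1 + (-4.082) = 7.018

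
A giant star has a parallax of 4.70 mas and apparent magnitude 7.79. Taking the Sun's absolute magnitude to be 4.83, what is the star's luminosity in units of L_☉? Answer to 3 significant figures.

L/L_☉ ≈ 29.6

d = 1/p = 1000/4.70 mas = 212.8 pc
M = m − 5 log₁₀ d + 5 = 7.79 − 5·2.3279 + 5 = 1.150
M − M_☉ = 1.150 − 4.83 = -3.680
L/L_☉ = 10^(−0.4 × -3.680) = 29.63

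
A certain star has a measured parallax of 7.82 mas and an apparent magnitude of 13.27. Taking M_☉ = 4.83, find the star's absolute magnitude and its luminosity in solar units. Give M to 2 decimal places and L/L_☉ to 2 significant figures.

d = 1/p = 1000/7.82 mas = 127.9 pc
M = m − 5 log₁₀ d + 5 = 13.27 − 5·2.1068 + 5 = 7.736
M − M_☉ = 7.736 − 4.83 = 2.906
L/L_☉ = 10^(−0.4 × 2.906) = 0.06880

M ≈ 7.74; L/L_☉ ≈ 0.069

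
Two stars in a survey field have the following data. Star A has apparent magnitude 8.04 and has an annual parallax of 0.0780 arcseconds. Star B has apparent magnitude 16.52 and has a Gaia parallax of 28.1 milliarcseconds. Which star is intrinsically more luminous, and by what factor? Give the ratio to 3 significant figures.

Star A is more luminous, by a factor of 320.

Star A: d = 1/p = 1/0.0780″ = 12.82 pc
Star A: M = m − 5 log₁₀ d + 5 = 8.04 − 5·1.1079 + 5 = 7.500
Star B: p = 28.1 mas = 0.0281″ → d = 1/p = 35.59 pc
Star B: M = m − 5 log₁₀ d + 5 = 16.52 − 5·1.5513 + 5 = 13.764
ΔM = M_A − M_B = 7.500 − (13.764) = -6.263; smaller M is more luminous → Star A.
L ratio = 10^(0.4 |ΔM|) = 10^2.505 = 320.1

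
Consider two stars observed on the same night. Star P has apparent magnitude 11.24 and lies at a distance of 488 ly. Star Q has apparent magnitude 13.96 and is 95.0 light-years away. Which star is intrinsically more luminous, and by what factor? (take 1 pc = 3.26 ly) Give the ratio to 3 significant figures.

Star P is more luminous, by a factor of 323.

Star P: d = 488 ly / 3.26 = 149.7 pc
Star P: M = m − 5 log₁₀ d + 5 = 11.24 − 5·2.1752 + 5 = 5.364
Star Q: d = 95.0 ly / 3.26 = 29.14 pc
Star Q: M = m − 5 log₁₀ d + 5 = 13.96 − 5·1.4645 + 5 = 11.637
ΔM = M_P − M_Q = 5.364 − (11.637) = -6.273; smaller M is more luminous → Star P.
L ratio = 10^(0.4 |ΔM|) = 10^2.509 = 323.1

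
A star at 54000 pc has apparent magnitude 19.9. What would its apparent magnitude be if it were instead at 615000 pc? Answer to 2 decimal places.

Flux ∝ 1/d², so Δm = 5 log₁₀(d₂/d₁) = 5 log₁₀(615000/54000) = 5.282
m₂ = m₁ + Δm = 19.9 + (5.282) = 25.182

m ≈ 25.18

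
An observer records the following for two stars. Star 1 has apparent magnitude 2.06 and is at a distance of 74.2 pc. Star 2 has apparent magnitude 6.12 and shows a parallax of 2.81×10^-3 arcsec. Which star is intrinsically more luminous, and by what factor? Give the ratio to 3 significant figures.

Star 1 is more luminous, by a factor of 1.83.

Star 1: M = m − 5 log₁₀ d + 5 = 2.06 − 5·1.8704 + 5 = -2.292
Star 2: d = 1/p = 1/2.81×10^-3″ = 355.9 pc
Star 2: M = m − 5 log₁₀ d + 5 = 6.12 − 5·2.5513 + 5 = -1.636
ΔM = M_1 − M_2 = -2.292 − (-1.636) = -0.656; smaller M is more luminous → Star 1.
L ratio = 10^(0.4 |ΔM|) = 10^0.262 = 1.829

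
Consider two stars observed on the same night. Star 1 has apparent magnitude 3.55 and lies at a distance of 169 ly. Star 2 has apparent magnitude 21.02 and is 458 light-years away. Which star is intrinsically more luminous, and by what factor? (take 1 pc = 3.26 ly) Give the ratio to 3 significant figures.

Star 1 is more luminous, by a factor of 1.32×10^6.

Star 1: d = 169 ly / 3.26 = 51.84 pc
Star 1: M = m − 5 log₁₀ d + 5 = 3.55 − 5·1.7147 + 5 = -0.023
Star 2: d = 458 ly / 3.26 = 140.5 pc
Star 2: M = m − 5 log₁₀ d + 5 = 21.02 − 5·2.1476 + 5 = 15.282
ΔM = M_1 − M_2 = -0.023 − (15.282) = -15.305; smaller M is more luminous → Star 1.
L ratio = 10^(0.4 |ΔM|) = 10^6.122 = 1.324×10^6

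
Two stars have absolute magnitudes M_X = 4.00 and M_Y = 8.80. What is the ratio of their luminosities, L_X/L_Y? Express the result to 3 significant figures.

L_X/L_Y ≈ 83.2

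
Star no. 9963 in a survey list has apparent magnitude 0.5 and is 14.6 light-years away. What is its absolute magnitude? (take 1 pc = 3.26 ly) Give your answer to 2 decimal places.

M ≈ 2.24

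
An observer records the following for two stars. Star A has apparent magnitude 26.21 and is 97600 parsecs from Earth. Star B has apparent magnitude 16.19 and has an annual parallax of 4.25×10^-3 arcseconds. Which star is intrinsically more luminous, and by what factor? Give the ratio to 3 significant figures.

Star A is more luminous, by a factor of 16.9.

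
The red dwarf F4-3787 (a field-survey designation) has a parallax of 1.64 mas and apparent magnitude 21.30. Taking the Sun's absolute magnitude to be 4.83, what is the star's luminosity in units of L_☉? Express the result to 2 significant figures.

L/L_☉ ≈ 9.6×10^-4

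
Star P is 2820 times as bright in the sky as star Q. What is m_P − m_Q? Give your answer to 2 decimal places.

m_P − m_Q ≈ -8.63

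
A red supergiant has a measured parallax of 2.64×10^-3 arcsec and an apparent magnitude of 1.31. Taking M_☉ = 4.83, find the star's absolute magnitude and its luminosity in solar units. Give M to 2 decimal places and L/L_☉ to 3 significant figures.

M ≈ -6.58; L/L_☉ ≈ 36700

d = 1/p = 1/2.64×10^-3″ = 378.8 pc
M = m − 5 log₁₀ d + 5 = 1.31 − 5·2.5784 + 5 = -6.582
M − M_☉ = -6.582 − 4.83 = -11.412
L/L_☉ = 10^(−0.4 × -11.412) = 36710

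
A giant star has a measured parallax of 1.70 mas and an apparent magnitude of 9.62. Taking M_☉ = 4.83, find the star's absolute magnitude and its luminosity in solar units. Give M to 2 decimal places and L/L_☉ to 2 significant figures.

M ≈ 0.77; L/L_☉ ≈ 42

d = 1/p = 1000/1.70 mas = 588.2 pc
M = m − 5 log₁₀ d + 5 = 9.62 − 5·2.7696 + 5 = 0.772
M − M_☉ = 0.772 − 4.83 = -4.058
L/L_☉ = 10^(−0.4 × -4.058) = 41.99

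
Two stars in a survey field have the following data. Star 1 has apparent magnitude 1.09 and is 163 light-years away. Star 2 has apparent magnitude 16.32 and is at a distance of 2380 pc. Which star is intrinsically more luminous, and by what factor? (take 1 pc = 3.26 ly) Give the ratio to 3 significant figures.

Star 1 is more luminous, by a factor of 545.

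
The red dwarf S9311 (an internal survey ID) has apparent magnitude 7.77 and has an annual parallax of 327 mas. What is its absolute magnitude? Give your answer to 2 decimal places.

p = 327 mas = 0.327″ → d = 1/p = 3.058 pc
5 log₁₀(d/10 pc) = 5 log₁₀(3.058) − 5 = -2.573
M = m − 5 log₁₀(d/10) = 7.77 + 2.573 = 10.343

M ≈ 10.34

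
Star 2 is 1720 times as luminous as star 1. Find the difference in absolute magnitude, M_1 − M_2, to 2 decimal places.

M_1 − M_2 ≈ 8.09

Pogson: ΔM = −2.5 log₁₀(ratio) = −2.5 log₁₀(1720) = −2.5 × 3.2355 = -8.089
Star 2 is brighter so has the smaller magnitude: M_1 − M_2 is positive.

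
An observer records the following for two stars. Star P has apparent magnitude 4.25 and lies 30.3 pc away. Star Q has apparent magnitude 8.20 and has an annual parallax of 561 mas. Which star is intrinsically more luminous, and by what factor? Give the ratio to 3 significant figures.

Star P is more luminous, by a factor of 11000.

Star P: M = m − 5 log₁₀ d + 5 = 4.25 − 5·1.4814 + 5 = 1.843
Star Q: p = 561 mas = 0.561″ → d = 1/p = 1.783 pc
Star Q: M = m − 5 log₁₀ d + 5 = 8.20 − 5·0.2510 + 5 = 11.945
ΔM = M_P − M_Q = 1.843 − (11.945) = -10.102; smaller M is more luminous → Star P.
L ratio = 10^(0.4 |ΔM|) = 10^4.041 = 10990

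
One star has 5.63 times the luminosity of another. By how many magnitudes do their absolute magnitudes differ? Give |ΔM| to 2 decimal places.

Pogson: ΔM = −2.5 log₁₀(ratio) = −2.5 log₁₀(5.63) = −2.5 × 0.7505 = -1.876

|ΔM| ≈ 1.88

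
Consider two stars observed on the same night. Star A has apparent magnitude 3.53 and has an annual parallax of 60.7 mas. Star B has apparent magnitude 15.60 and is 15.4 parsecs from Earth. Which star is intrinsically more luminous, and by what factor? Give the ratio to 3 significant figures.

Star A: p = 60.7 mas = 0.0607″ → d = 1/p = 16.47 pc
Star A: M = m − 5 log₁₀ d + 5 = 3.53 − 5·1.2168 + 5 = 2.446
Star B: M = m − 5 log₁₀ d + 5 = 15.60 − 5·1.1875 + 5 = 14.662
ΔM = M_A − M_B = 2.446 − (14.662) = -12.216; smaller M is more luminous → Star A.
L ratio = 10^(0.4 |ΔM|) = 10^4.887 = 77020

Star A is more luminous, by a factor of 77000.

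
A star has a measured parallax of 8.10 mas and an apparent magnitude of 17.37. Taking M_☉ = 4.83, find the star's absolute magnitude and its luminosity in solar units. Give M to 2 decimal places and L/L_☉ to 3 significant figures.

M ≈ 11.91; L/L_☉ ≈ 1.47×10^-3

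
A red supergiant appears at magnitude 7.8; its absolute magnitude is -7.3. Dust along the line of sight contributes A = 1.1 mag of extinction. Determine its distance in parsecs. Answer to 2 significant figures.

m − M = 5 log₁₀(d/10 pc) + A  ⇒  7.8 − (-7.3) − 1.1 = 5 log₁₀(d/10)
14.000 = 5 log₁₀(d/10)
log₁₀ d = (m − M − A)/5 + 1 = 3.8000
d = 10^3.8000 = 6310 pc

d ≈ 6300 pc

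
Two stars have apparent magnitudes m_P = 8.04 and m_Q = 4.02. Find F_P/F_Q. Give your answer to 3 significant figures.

F_P/F_Q ≈ 0.0247

Magnitude difference = 4.02
Flux ratio = 10^(−0.4 Δm) = 10^(−0.4 × 4.02) = 10^-1.608 = 0.02466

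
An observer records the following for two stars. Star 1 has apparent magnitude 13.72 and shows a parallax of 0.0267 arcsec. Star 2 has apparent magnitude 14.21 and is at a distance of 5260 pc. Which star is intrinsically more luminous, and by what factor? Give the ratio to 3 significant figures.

Star 2 is more luminous, by a factor of 12600.

Star 1: d = 1/p = 1/0.0267″ = 37.45 pc
Star 1: M = m − 5 log₁₀ d + 5 = 13.72 − 5·1.5735 + 5 = 10.853
Star 2: M = m − 5 log₁₀ d + 5 = 14.21 − 5·3.7210 + 5 = 0.605
ΔM = M_1 − M_2 = 10.853 − (0.605) = 10.247; smaller M is more luminous → Star 2.
L ratio = 10^(0.4 |ΔM|) = 10^4.099 = 12560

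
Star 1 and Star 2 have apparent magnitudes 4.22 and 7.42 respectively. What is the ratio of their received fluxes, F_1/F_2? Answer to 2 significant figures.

F_1/F_2 ≈ 19

Δm = 4.22 − (7.42) = -3.20
Flux ratio = 10^(−0.4 Δm) = 10^(−0.4 × -3.20) = 10^1.280 = 19.05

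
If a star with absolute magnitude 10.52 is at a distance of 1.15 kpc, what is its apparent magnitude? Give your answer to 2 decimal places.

m ≈ 20.82

d = 1.15 kpc = 1150 pc
m = M + 5 log₁₀ d − 5 = 10.52 + 5·3.0607 − 5 = 20.823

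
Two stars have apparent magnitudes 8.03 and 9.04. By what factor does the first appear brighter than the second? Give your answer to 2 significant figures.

Δm = 8.03 − (9.04) = -1.01
Flux ratio = 10^(−0.4 Δm) = 10^(−0.4 × -1.01) = 10^0.404 = 2.535

2.5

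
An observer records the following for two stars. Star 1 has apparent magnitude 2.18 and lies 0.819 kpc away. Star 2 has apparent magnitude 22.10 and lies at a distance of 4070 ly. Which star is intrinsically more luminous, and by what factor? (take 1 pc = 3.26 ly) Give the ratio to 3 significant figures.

Star 1: d = 0.819 kpc = 819.0 pc
Star 1: M = m − 5 log₁₀ d + 5 = 2.18 − 5·2.9133 + 5 = -7.386
Star 2: d = 4070 ly / 3.26 = 1248 pc
Star 2: M = m − 5 log₁₀ d + 5 = 22.10 − 5·3.0964 + 5 = 11.618
ΔM = M_1 − M_2 = -7.386 − (11.618) = -19.005; smaller M is more luminous → Star 1.
L ratio = 10^(0.4 |ΔM|) = 10^7.602 = 3.998×10^7

Star 1 is more luminous, by a factor of 4.00×10^7.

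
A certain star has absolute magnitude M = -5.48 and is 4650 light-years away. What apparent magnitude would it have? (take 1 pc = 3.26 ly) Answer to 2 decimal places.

d = 4650 ly / 3.26 = 1426 pc
m = M + 5 log₁₀ d − 5 = -5.48 + 5·3.1542 − 5 = 5.291

m ≈ 5.29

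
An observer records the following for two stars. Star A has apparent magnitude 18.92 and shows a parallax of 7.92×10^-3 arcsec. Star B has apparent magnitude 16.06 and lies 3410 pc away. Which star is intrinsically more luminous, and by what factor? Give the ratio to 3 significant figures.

Star B is more luminous, by a factor of 10200.

Star A: d = 1/p = 1/7.92×10^-3″ = 126.3 pc
Star A: M = m − 5 log₁₀ d + 5 = 18.92 − 5·2.1013 + 5 = 13.414
Star B: M = m − 5 log₁₀ d + 5 = 16.06 − 5·3.5328 + 5 = 3.396
ΔM = M_A − M_B = 13.414 − (3.396) = 10.017; smaller M is more luminous → Star B.
L ratio = 10^(0.4 |ΔM|) = 10^4.007 = 10160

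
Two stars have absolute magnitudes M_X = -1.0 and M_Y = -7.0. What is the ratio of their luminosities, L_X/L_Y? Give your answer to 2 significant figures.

L_X/L_Y ≈ 4.0×10^-3

ΔM = M_X − M_Y = 6.0
L_X/L_Y = 10^(−0.4 ΔM) = 10^-2.400 = 3.981×10^-3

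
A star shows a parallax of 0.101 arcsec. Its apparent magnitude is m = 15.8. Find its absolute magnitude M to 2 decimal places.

M ≈ 15.82

d = 1/p = 1/0.101″ = 9.901 pc
5 log₁₀(d/10 pc) = 5 log₁₀(9.901) − 5 = -0.022
M = m − 5 log₁₀(d/10) = 15.8 + 0.022 = 15.822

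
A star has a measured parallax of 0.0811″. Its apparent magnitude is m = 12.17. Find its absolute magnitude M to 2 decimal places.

M ≈ 11.72

d = 1/p = 1/0.0811″ = 12.33 pc
5 log₁₀(d/10 pc) = 5 log₁₀(12.33) − 5 = 0.455
M = m − 5 log₁₀(d/10) = 12.17 − 0.455 = 11.715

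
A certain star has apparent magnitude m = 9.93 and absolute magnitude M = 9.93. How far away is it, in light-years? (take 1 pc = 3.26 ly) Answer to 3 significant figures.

d ≈ 32.6 ly

Distance modulus: m − M = 9.93 − (9.93) = 0.000
m − M = 5 log₁₀ d − 5
log₁₀ d = (m − M)/5 + 1 = 1.0000
d = 10^1.0000 = 10.00 pc
= 32.60 ly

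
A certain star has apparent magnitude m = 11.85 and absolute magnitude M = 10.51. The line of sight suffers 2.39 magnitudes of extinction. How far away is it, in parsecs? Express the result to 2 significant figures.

d ≈ 6.2 pc

m − M = 5 log₁₀(d/10 pc) + A  ⇒  11.85 − (10.51) − 2.39 = 5 log₁₀(d/10)
-1.050 = 5 log₁₀(d/10)
log₁₀ d = (m − M − A)/5 + 1 = 0.7900
d = 10^0.7900 = 6.166 pc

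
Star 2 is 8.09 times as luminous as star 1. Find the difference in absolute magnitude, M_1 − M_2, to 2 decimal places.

M_1 − M_2 ≈ 2.27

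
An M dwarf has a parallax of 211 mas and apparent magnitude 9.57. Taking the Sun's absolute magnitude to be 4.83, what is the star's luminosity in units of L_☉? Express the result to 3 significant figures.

L/L_☉ ≈ 2.85×10^-3

d = 1/p = 1000/211 mas = 4.739 pc
M = m − 5 log₁₀ d + 5 = 9.57 − 5·0.6757 + 5 = 11.191
M − M_☉ = 11.191 − 4.83 = 6.361
L/L_☉ = 10^(−0.4 × 6.361) = 2.854×10^-3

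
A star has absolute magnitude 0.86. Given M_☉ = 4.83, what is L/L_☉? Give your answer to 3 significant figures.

L/L_☉ ≈ 38.7

M − M_☉ = 0.86 − 4.83 = -3.970
L/L_☉ = 10^(−0.4 (M − M_☉)) = 10^1.588 = 38.73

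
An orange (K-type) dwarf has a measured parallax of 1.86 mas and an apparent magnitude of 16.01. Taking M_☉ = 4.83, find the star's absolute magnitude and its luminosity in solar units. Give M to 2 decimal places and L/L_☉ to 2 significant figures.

d = 1/p = 1000/1.86 mas = 537.6 pc
M = m − 5 log₁₀ d + 5 = 16.01 − 5·2.7305 + 5 = 7.358
M − M_☉ = 7.358 − 4.83 = 2.528
L/L_☉ = 10^(−0.4 × 2.528) = 0.09749

M ≈ 7.36; L/L_☉ ≈ 0.097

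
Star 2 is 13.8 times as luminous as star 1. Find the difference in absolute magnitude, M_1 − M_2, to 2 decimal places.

Pogson: ΔM = −2.5 log₁₀(ratio) = −2.5 log₁₀(13.8) = −2.5 × 1.1399 = -2.850
Star 2 is brighter so has the smaller magnitude: M_1 − M_2 is positive.

M_1 − M_2 ≈ 2.85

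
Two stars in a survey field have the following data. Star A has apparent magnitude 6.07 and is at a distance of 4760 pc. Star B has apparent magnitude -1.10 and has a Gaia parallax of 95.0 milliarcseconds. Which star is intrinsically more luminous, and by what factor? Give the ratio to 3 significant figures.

Star A: M = m − 5 log₁₀ d + 5 = 6.07 − 5·3.6776 + 5 = -7.318
Star B: p = 95.0 mas = 0.0950″ → d = 1/p = 10.53 pc
Star B: M = m − 5 log₁₀ d + 5 = -1.10 − 5·1.0223 + 5 = -1.211
ΔM = M_A − M_B = -7.318 − (-1.211) = -6.107; smaller M is more luminous → Star A.
L ratio = 10^(0.4 |ΔM|) = 10^2.443 = 277.1

Star A is more luminous, by a factor of 277.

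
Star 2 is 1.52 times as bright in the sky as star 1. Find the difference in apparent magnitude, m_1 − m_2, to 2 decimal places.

m_1 − m_2 ≈ 0.45

Pogson: Δm = −2.5 log₁₀(ratio) = −2.5 log₁₀(1.52) = −2.5 × 0.1818 = -0.455
Star 2 is brighter so has the smaller magnitude: m_1 − m_2 is positive.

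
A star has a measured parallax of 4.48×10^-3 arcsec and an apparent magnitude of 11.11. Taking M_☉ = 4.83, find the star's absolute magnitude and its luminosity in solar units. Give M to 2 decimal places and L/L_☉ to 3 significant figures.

M ≈ 4.37; L/L_☉ ≈ 1.53

d = 1/p = 1/4.48×10^-3″ = 223.2 pc
M = m − 5 log₁₀ d + 5 = 11.11 − 5·2.3487 + 5 = 4.366
M − M_☉ = 4.366 − 4.83 = -0.464
L/L_☉ = 10^(−0.4 × -0.464) = 1.533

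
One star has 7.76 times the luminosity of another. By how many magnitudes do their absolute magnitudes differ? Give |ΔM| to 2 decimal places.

Pogson: ΔM = −2.5 log₁₀(ratio) = −2.5 log₁₀(7.76) = −2.5 × 0.8899 = -2.225

|ΔM| ≈ 2.22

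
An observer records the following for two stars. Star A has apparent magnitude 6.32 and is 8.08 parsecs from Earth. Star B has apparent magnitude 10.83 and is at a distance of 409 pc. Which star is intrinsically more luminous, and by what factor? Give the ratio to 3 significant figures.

Star A: M = m − 5 log₁₀ d + 5 = 6.32 − 5·0.9074 + 5 = 6.783
Star B: M = m − 5 log₁₀ d + 5 = 10.83 − 5·2.6117 + 5 = 2.771
ΔM = M_A − M_B = 6.783 − (2.771) = 4.012; smaller M is more luminous → Star B.
L ratio = 10^(0.4 |ΔM|) = 10^1.605 = 40.24

Star B is more luminous, by a factor of 40.2.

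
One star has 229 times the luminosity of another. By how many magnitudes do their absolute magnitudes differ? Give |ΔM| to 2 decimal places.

|ΔM| ≈ 5.90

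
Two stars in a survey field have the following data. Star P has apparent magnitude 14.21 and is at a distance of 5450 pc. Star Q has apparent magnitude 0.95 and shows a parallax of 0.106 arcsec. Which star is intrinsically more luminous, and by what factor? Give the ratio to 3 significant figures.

Star P is more luminous, by a factor of 1.66.

Star P: M = m − 5 log₁₀ d + 5 = 14.21 − 5·3.7364 + 5 = 0.528
Star Q: d = 1/p = 1/0.106″ = 9.434 pc
Star Q: M = m − 5 log₁₀ d + 5 = 0.95 − 5·0.9747 + 5 = 1.077
ΔM = M_P − M_Q = 0.528 − (1.077) = -0.549; smaller M is more luminous → Star P.
L ratio = 10^(0.4 |ΔM|) = 10^0.219 = 1.657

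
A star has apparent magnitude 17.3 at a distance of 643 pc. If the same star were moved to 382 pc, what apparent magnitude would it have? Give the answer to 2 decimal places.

Flux ∝ 1/d², so Δm = 5 log₁₀(d₂/d₁) = 5 log₁₀(382/643) = -1.131
m₂ = m₁ + Δm = 17.3 + (-1.131) = 16.169

m ≈ 16.17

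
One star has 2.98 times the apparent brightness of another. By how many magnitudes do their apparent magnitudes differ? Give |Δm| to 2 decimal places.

|Δm| ≈ 1.19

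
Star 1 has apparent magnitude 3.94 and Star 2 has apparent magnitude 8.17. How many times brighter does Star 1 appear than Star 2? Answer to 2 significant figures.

Magnitude difference = -4.23
Flux ratio = 10^(−0.4 Δm) = 10^(−0.4 × -4.23) = 10^1.692 = 49.20

49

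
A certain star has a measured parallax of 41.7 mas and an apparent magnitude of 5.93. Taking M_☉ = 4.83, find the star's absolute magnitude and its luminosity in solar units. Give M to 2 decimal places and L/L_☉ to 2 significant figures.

M ≈ 4.03; L/L_☉ ≈ 2.1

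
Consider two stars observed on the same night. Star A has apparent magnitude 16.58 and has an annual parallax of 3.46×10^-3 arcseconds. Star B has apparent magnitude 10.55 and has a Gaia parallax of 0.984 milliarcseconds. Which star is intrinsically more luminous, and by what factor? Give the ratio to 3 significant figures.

Star A: d = 1/p = 1/3.46×10^-3″ = 289.0 pc
Star A: M = m − 5 log₁₀ d + 5 = 16.58 − 5·2.4609 + 5 = 9.275
Star B: p = 0.984 mas = 9.84×10^-4″ → d = 1/p = 1016 pc
Star B: M = m − 5 log₁₀ d + 5 = 10.55 − 5·3.0070 + 5 = 0.515
ΔM = M_A − M_B = 9.275 − (0.515) = 8.760; smaller M is more luminous → Star B.
L ratio = 10^(0.4 |ΔM|) = 10^3.504 = 3193

Star B is more luminous, by a factor of 3190.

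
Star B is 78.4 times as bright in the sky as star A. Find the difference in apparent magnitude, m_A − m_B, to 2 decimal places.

m_A − m_B ≈ 4.74

Pogson: Δm = −2.5 log₁₀(ratio) = −2.5 log₁₀(78.4) = −2.5 × 1.8943 = -4.736
Star B is brighter so has the smaller magnitude: m_A − m_B is positive.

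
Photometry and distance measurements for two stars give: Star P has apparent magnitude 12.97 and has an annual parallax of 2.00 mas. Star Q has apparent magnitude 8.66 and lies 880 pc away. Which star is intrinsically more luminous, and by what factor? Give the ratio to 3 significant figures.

Star Q is more luminous, by a factor of 164.

Star P: p = 2.00 mas = 2.00×10^-3″ → d = 1/p = 500.0 pc
Star P: M = m − 5 log₁₀ d + 5 = 12.97 − 5·2.6990 + 5 = 4.475
Star Q: M = m − 5 log₁₀ d + 5 = 8.66 − 5·2.9445 + 5 = -1.062
ΔM = M_P − M_Q = 4.475 − (-1.062) = 5.538; smaller M is more luminous → Star Q.
L ratio = 10^(0.4 |ΔM|) = 10^2.215 = 164.1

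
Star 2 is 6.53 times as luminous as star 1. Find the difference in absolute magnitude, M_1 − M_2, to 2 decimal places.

Pogson: ΔM = −2.5 log₁₀(ratio) = −2.5 log₁₀(6.53) = −2.5 × 0.8149 = -2.037
Star 2 is brighter so has the smaller magnitude: M_1 − M_2 is positive.

M_1 − M_2 ≈ 2.04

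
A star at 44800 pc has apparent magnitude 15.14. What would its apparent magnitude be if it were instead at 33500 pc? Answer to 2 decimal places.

Flux ∝ 1/d², so Δm = 5 log₁₀(d₂/d₁) = 5 log₁₀(33500/44800) = -0.631
m₂ = m₁ + Δm = 15.14 + (-0.631) = 14.509

m ≈ 14.51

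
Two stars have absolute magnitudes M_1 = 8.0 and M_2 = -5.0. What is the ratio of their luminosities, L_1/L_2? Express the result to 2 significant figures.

ΔM = M_1 − M_2 = 13.0
L_1/L_2 = 10^(−0.4 ΔM) = 10^-5.200 = 6.310×10^-6

L_1/L_2 ≈ 6.3×10^-6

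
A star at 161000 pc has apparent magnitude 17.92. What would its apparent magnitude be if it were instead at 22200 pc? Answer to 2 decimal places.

Flux ∝ 1/d², so Δm = 5 log₁₀(d₂/d₁) = 5 log₁₀(22200/161000) = -4.302
m₂ = m₁ + Δm = 17.92 + (-4.302) = 13.618

m ≈ 13.62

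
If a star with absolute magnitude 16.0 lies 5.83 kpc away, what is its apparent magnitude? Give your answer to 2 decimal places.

d = 5.83 kpc = 5830 pc
m = M + 5 log₁₀ d − 5 = 16.0 + 5·3.7657 − 5 = 29.828

m ≈ 29.83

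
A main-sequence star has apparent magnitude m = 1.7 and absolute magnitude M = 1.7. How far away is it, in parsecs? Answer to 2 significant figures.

Distance modulus: m − M = 1.7 − (1.7) = 0.000
m − M = 5 log₁₀ d − 5
log₁₀ d = (m − M)/5 + 1 = 1.0000
d = 10^1.0000 = 10.00 pc

d ≈ 10 pc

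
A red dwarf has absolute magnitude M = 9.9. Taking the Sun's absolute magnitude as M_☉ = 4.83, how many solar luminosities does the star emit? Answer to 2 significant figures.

L/L_☉ ≈ 9.4×10^-3

M − M_☉ = 9.9 − 4.83 = 5.070
L/L_☉ = 10^(−0.4 (M − M_☉)) = 10^-2.028 = 9.376×10^-3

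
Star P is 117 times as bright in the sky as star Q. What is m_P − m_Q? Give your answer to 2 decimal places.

m_P − m_Q ≈ -5.17

Pogson: Δm = −2.5 log₁₀(ratio) = −2.5 log₁₀(117) = −2.5 × 2.0682 = -5.170
Star P is brighter, so it has the smaller magnitude: the difference is negative.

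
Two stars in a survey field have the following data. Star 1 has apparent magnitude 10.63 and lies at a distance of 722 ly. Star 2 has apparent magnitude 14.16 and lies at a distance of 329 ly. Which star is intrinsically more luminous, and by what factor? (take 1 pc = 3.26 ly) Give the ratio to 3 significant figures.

Star 1: d = 722 ly / 3.26 = 221.5 pc
Star 1: M = m − 5 log₁₀ d + 5 = 10.63 − 5·2.3453 + 5 = 3.903
Star 2: d = 329 ly / 3.26 = 100.9 pc
Star 2: M = m − 5 log₁₀ d + 5 = 14.16 − 5·2.0040 + 5 = 9.140
ΔM = M_1 − M_2 = 3.903 − (9.140) = -5.237; smaller M is more luminous → Star 1.
L ratio = 10^(0.4 |ΔM|) = 10^2.095 = 124.4

Star 1 is more luminous, by a factor of 124.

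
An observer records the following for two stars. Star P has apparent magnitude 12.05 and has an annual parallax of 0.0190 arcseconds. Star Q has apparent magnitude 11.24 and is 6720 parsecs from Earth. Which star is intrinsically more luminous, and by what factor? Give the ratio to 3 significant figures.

Star Q is more luminous, by a factor of 34400.

Star P: d = 1/p = 1/0.0190″ = 52.63 pc
Star P: M = m − 5 log₁₀ d + 5 = 12.05 − 5·1.7212 + 5 = 8.444
Star Q: M = m − 5 log₁₀ d + 5 = 11.24 − 5·3.8274 + 5 = -2.897
ΔM = M_P − M_Q = 8.444 − (-2.897) = 11.341; smaller M is more luminous → Star Q.
L ratio = 10^(0.4 |ΔM|) = 10^4.536 = 34380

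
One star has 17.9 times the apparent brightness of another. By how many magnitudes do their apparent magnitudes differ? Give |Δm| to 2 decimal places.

Pogson: Δm = −2.5 log₁₀(ratio) = −2.5 log₁₀(17.9) = −2.5 × 1.2529 = -3.132

|Δm| ≈ 3.13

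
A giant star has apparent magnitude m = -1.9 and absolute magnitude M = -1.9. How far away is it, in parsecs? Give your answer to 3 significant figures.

d ≈ 10.0 pc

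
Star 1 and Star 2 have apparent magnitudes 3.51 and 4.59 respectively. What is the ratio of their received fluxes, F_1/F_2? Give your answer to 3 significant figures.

Δm = 3.51 − (4.59) = -1.08
Flux ratio = 10^(−0.4 Δm) = 10^(−0.4 × -1.08) = 10^0.432 = 2.704

F_1/F_2 ≈ 2.70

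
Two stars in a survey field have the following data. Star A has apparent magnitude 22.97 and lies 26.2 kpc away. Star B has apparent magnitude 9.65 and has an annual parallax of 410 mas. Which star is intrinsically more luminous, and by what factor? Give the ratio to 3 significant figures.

Star A: d = 26.2 kpc = 26200 pc
Star A: M = m − 5 log₁₀ d + 5 = 22.97 − 5·4.4183 + 5 = 5.878
Star B: p = 410 mas = 0.410″ → d = 1/p = 2.439 pc
Star B: M = m − 5 log₁₀ d + 5 = 9.65 − 5·0.3872 + 5 = 12.714
ΔM = M_A − M_B = 5.878 − (12.714) = -6.835; smaller M is more luminous → Star A.
L ratio = 10^(0.4 |ΔM|) = 10^2.734 = 542.2

Star A is more luminous, by a factor of 542.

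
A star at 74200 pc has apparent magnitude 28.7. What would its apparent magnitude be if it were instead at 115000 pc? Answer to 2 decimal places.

m ≈ 29.65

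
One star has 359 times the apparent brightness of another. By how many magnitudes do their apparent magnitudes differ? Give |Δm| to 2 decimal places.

Pogson: Δm = −2.5 log₁₀(ratio) = −2.5 log₁₀(359) = −2.5 × 2.5551 = -6.388

|Δm| ≈ 6.39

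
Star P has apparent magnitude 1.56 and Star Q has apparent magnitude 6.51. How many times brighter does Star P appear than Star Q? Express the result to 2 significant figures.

Δm = 1.56 − (6.51) = -4.95
Flux ratio = 10^(−0.4 Δm) = 10^(−0.4 × -4.95) = 10^1.980 = 95.50

95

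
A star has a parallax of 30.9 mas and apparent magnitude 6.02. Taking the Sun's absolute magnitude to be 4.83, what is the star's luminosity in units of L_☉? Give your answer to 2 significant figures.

L/L_☉ ≈ 3.5

d = 1/p = 1000/30.9 mas = 32.36 pc
M = m − 5 log₁₀ d + 5 = 6.02 − 5·1.5100 + 5 = 3.470
M − M_☉ = 3.470 − 4.83 = -1.360
L/L_☉ = 10^(−0.4 × -1.360) = 3.500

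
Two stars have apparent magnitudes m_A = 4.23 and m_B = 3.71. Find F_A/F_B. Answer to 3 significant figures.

F_A/F_B ≈ 0.619

Δm = 4.23 − (3.71) = 0.52
Flux ratio = 10^(−0.4 Δm) = 10^(−0.4 × 0.52) = 10^-0.208 = 0.6194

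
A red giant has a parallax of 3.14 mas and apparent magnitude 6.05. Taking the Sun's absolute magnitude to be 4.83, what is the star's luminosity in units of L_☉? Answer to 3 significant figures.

L/L_☉ ≈ 330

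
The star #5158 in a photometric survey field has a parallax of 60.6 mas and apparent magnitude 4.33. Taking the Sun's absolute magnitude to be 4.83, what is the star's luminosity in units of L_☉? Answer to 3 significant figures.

L/L_☉ ≈ 4.32

d = 1/p = 1000/60.6 mas = 16.50 pc
M = m − 5 log₁₀ d + 5 = 4.33 − 5·1.2175 + 5 = 3.242
M − M_☉ = 3.242 − 4.83 = -1.588
L/L_☉ = 10^(−0.4 × -1.588) = 4.316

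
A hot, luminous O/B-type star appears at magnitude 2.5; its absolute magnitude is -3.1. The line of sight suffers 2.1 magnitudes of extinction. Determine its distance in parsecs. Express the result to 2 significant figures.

m − M = 5 log₁₀(d/10 pc) + A  ⇒  2.5 − (-3.1) − 2.1 = 5 log₁₀(d/10)
3.500 = 5 log₁₀(d/10)
log₁₀ d = (m − M − A)/5 + 1 = 1.7000
d = 10^1.7000 = 50.12 pc

d ≈ 50 pc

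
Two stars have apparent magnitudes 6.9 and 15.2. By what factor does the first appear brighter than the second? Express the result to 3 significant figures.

Magnitude difference = -8.3
Flux ratio = 10^(−0.4 Δm) = 10^(−0.4 × -8.3) = 10^3.320 = 2089

2090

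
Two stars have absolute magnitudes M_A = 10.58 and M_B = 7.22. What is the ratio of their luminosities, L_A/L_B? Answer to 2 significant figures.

ΔM = M_A − M_B = 3.36
L_A/L_B = 10^(−0.4 ΔM) = 10^-1.344 = 0.04529

L_A/L_B ≈ 0.045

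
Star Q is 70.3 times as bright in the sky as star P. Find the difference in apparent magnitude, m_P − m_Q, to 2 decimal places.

Pogson: Δm = −2.5 log₁₀(ratio) = −2.5 log₁₀(70.3) = −2.5 × 1.8470 = -4.617
Star Q is brighter so has the smaller magnitude: m_P − m_Q is positive.

m_P − m_Q ≈ 4.62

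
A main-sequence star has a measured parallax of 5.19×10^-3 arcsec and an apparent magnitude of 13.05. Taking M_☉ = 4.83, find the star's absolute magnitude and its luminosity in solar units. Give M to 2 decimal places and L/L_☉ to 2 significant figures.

M ≈ 6.63; L/L_☉ ≈ 0.19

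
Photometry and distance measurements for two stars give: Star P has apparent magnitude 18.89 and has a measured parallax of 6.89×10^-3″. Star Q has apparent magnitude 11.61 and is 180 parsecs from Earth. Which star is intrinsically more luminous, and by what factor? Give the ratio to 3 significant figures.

Star Q is more luminous, by a factor of 1260.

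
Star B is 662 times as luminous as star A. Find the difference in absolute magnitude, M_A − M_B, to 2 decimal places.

Pogson: ΔM = −2.5 log₁₀(ratio) = −2.5 log₁₀(662) = −2.5 × 2.8209 = -7.052
Star B is brighter so has the smaller magnitude: M_A − M_B is positive.

M_A − M_B ≈ 7.05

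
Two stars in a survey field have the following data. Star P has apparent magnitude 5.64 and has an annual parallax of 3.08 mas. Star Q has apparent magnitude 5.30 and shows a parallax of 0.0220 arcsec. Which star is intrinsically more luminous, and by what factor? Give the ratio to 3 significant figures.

Star P: p = 3.08 mas = 3.08×10^-3″ → d = 1/p = 324.7 pc
Star P: M = m − 5 log₁₀ d + 5 = 5.64 − 5·2.5114 + 5 = -1.917
Star Q: d = 1/p = 1/0.0220″ = 45.45 pc
Star Q: M = m − 5 log₁₀ d + 5 = 5.30 − 5·1.6576 + 5 = 2.012
ΔM = M_P − M_Q = -1.917 − (2.012) = -3.929; smaller M is more luminous → Star P.
L ratio = 10^(0.4 |ΔM|) = 10^1.572 = 37.30

Star P is more luminous, by a factor of 37.3.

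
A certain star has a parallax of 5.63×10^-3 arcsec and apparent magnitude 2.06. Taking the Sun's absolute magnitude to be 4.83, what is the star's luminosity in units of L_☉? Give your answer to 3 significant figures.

L/L_☉ ≈ 4050

d = 1/p = 1/5.63×10^-3″ = 177.6 pc
M = m − 5 log₁₀ d + 5 = 2.06 − 5·2.2495 + 5 = -4.187
M − M_☉ = -4.187 − 4.83 = -9.017
L/L_☉ = 10^(−0.4 × -9.017) = 4046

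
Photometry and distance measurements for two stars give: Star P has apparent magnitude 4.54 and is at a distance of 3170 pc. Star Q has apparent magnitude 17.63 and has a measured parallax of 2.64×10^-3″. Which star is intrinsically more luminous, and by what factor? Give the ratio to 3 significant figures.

Star P: M = m − 5 log₁₀ d + 5 = 4.54 − 5·3.5011 + 5 = -7.965
Star Q: d = 1/p = 1/2.64×10^-3″ = 378.8 pc
Star Q: M = m − 5 log₁₀ d + 5 = 17.63 − 5·2.5784 + 5 = 9.738
ΔM = M_P − M_Q = -7.965 − (9.738) = -17.703; smaller M is more luminous → Star P.
L ratio = 10^(0.4 |ΔM|) = 10^7.081 = 1.206×10^7

Star P is more luminous, by a factor of 1.21×10^7.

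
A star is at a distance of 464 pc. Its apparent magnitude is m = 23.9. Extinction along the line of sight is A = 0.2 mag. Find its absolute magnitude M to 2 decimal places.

5 log₁₀(d/10 pc) = 5 log₁₀(464.0) − 5 = 8.333
M = m − 5 log₁₀(d/10) − A = 23.9 − 8.333 − 0.2 = 15.367

M ≈ 15.37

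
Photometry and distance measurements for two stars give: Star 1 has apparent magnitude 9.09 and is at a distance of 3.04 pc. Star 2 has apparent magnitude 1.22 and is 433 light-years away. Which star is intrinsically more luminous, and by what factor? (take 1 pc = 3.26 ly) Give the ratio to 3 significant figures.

Star 2 is more luminous, by a factor of 2.68×10^6.

Star 1: M = m − 5 log₁₀ d + 5 = 9.09 − 5·0.4829 + 5 = 11.676
Star 2: d = 433 ly / 3.26 = 132.8 pc
Star 2: M = m − 5 log₁₀ d + 5 = 1.22 − 5·2.1233 + 5 = -4.396
ΔM = M_1 − M_2 = 11.676 − (-4.396) = 16.072; smaller M is more luminous → Star 2.
L ratio = 10^(0.4 |ΔM|) = 10^6.429 = 2.684×10^6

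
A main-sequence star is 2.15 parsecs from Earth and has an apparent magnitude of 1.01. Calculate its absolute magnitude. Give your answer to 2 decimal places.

5 log₁₀(d/10 pc) = 5 log₁₀(2.150) − 5 = -3.338
M = m − 5 log₁₀(d/10) = 1.01 + 3.338 = 4.348

M ≈ 4.35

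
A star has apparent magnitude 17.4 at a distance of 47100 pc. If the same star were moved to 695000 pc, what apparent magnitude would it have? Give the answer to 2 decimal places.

Flux ∝ 1/d², so Δm = 5 log₁₀(d₂/d₁) = 5 log₁₀(695000/47100) = 5.845
m₂ = m₁ + Δm = 17.4 + (5.845) = 23.245

m ≈ 23.24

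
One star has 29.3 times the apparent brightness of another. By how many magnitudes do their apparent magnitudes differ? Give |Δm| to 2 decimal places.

|Δm| ≈ 3.67

Pogson: Δm = −2.5 log₁₀(ratio) = −2.5 log₁₀(29.3) = −2.5 × 1.4669 = -3.667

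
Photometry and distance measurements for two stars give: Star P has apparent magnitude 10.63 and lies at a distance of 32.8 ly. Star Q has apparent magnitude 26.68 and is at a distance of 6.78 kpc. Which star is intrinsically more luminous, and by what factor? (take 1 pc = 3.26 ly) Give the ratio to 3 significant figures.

Star P is more luminous, by a factor of 5.79.

Star P: d = 32.8 ly / 3.26 = 10.06 pc
Star P: M = m − 5 log₁₀ d + 5 = 10.63 − 5·1.0027 + 5 = 10.617
Star Q: d = 6.78 kpc = 6780 pc
Star Q: M = m − 5 log₁₀ d + 5 = 26.68 − 5·3.8312 + 5 = 12.524
ΔM = M_P − M_Q = 10.617 − (12.524) = -1.907; smaller M is more luminous → Star P.
L ratio = 10^(0.4 |ΔM|) = 10^0.763 = 5.792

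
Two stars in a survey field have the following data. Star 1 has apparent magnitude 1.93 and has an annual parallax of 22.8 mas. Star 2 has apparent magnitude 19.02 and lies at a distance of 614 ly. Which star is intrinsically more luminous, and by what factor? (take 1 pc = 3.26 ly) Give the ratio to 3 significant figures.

Star 1: p = 22.8 mas = 0.0228″ → d = 1/p = 43.86 pc
Star 1: M = m − 5 log₁₀ d + 5 = 1.93 − 5·1.6421 + 5 = -1.280
Star 2: d = 614 ly / 3.26 = 188.3 pc
Star 2: M = m − 5 log₁₀ d + 5 = 19.02 − 5·2.2750 + 5 = 12.645
ΔM = M_1 − M_2 = -1.280 − (12.645) = -13.926; smaller M is more luminous → Star 1.
L ratio = 10^(0.4 |ΔM|) = 10^5.570 = 371700

Star 1 is more luminous, by a factor of 372000.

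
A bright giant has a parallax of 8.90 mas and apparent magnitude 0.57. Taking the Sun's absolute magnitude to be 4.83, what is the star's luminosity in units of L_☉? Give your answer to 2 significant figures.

d = 1/p = 1000/8.90 mas = 112.4 pc
M = m − 5 log₁₀ d + 5 = 0.57 − 5·2.0506 + 5 = -4.683
M − M_☉ = -4.683 − 4.83 = -9.513
L/L_☉ = 10^(−0.4 × -9.513) = 6386

L/L_☉ ≈ 6400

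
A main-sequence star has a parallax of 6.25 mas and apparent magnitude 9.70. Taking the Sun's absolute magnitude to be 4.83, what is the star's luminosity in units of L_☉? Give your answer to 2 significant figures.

d = 1/p = 1000/6.25 mas = 160.0 pc
M = m − 5 log₁₀ d + 5 = 9.70 − 5·2.2041 + 5 = 3.679
M − M_☉ = 3.679 − 4.83 = -1.151
L/L_☉ = 10^(−0.4 × -1.151) = 2.886

L/L_☉ ≈ 2.9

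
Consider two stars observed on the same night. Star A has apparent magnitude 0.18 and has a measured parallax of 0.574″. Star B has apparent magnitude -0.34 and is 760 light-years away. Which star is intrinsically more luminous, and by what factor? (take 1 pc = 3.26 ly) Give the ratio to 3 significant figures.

Star A: d = 1/p = 1/0.574″ = 1.742 pc
Star A: M = m − 5 log₁₀ d + 5 = 0.18 − 5·0.2411 + 5 = 3.975
Star B: d = 760 ly / 3.26 = 233.1 pc
Star B: M = m − 5 log₁₀ d + 5 = -0.34 − 5·2.3676 + 5 = -7.178
ΔM = M_A − M_B = 3.975 − (-7.178) = 11.153; smaller M is more luminous → Star B.
L ratio = 10^(0.4 |ΔM|) = 10^4.461 = 28910

Star B is more luminous, by a factor of 28900.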